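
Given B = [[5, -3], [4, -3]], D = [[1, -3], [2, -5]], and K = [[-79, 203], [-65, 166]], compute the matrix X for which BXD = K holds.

X = [[-4, -5], [-3, 3]]

Isolating X: multiply by B⁻¹ from the left and D⁻¹ from the right, so X = B⁻¹KD⁻¹.
det B = -3, so B⁻¹ = [[1, -1], [4/3, -5/3]].
det D = 1; the adjugate gives D⁻¹ = [[-5, 3], [-2, 1]].
B⁻¹K = [[-14, 37], [3, -6]].
X = (B⁻¹K)D⁻¹ = [[-4, -5], [-3, 3]].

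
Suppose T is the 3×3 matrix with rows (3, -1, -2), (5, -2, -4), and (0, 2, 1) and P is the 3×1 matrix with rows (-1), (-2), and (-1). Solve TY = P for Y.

Since T multiplies Y on the left, Y = T⁻¹P.
det T = 3, so T⁻¹ = [[2, -1, 0], [-5/3, 1, 2/3], [10/3, -2, -1/3]].
Y = T⁻¹P = [[2, -1, 0], [-5/3, 1, 2/3], [10/3, -2, -1/3]] · [[-1], [-2], [-1]] = [[0], [-1], [1]].

Y = [[0], [-1], [1]]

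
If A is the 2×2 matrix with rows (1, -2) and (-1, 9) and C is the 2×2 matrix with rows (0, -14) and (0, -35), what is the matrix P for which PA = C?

P = [[-2, -2], [-5, -5]]

Since A sits to the right of P, P = CA⁻¹.
det A = 7; the adjugate gives A⁻¹ = [[9/7, 2/7], [1/7, 1/7]].
P = CA⁻¹ = [[0, -14], [0, -35]] · [[9/7, 2/7], [1/7, 1/7]] = [[-2, -2], [-5, -5]].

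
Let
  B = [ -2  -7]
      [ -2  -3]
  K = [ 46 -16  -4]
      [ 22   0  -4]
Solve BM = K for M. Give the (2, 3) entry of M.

0

Left-multiplying both sides by B⁻¹ gives M = B⁻¹K.
det B = -8, so B⁻¹ = [[3/8, -7/8], [-1/4, 1/4]].
M = B⁻¹K = [[3/8, -7/8], [-1/4, 1/4]] · [[46, -16, -4], [22, 0, -4]] = [[-2, -6, 2], [-6, 4, 0]].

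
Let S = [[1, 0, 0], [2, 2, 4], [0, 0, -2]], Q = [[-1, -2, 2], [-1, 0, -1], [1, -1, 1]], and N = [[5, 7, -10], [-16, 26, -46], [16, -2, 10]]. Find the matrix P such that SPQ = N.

P = S⁻¹NQ⁻¹ (apply S⁻¹ on the left and Q⁻¹ on the right).
det S = -4, so S⁻¹ = [[1, 0, 0], [-1, 1/2, 1], [0, 0, -1/2]].
det Q = 3; the adjugate gives Q⁻¹ = [[-1/3, 0, 2/3], [0, -1, -1], [1/3, -1, -2/3]].
S⁻¹N = [[5, 7, -10], [3, 4, -3], [-8, 1, -5]].
P = (S⁻¹N)Q⁻¹ = [[-5, 3, 3], [-2, -1, 0], [1, 4, -3]].

P = [[-5, 3, 3], [-2, -1, 0], [1, 4, -3]]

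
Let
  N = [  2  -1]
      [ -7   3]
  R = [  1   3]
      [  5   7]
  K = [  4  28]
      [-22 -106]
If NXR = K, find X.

X = [[5, 1], [-4, 4]]

X = N⁻¹KR⁻¹ (apply N⁻¹ on the left and R⁻¹ on the right).
det N = -1; the adjugate gives N⁻¹ = [[-3, -1], [-7, -2]].
det R = -8, so R⁻¹ = [[-7/8, 3/8], [5/8, -1/8]].
N⁻¹K = [[10, 22], [16, 16]].
X = (N⁻¹K)R⁻¹ = [[5, 1], [-4, 4]].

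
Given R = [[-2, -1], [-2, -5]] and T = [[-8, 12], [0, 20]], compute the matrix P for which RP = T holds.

P = [[5, -5], [-2, -2]]

Left-multiplying both sides by R⁻¹ gives P = R⁻¹T.
det R = 8; the adjugate gives R⁻¹ = [[-5/8, 1/8], [1/4, -1/4]].
P = R⁻¹T = [[-5/8, 1/8], [1/4, -1/4]] · [[-8, 12], [0, 20]] = [[5, -5], [-2, -2]].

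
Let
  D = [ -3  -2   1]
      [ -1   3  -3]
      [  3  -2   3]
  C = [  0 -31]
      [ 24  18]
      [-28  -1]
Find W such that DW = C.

W = [[-3, 6], [2, 5], [-5, -3]]

D is on the left of W, so left-multiply by D⁻¹: W = D⁻¹C.
det D = -4, so D⁻¹ = [[-3/4, -1, -3/4], [3/2, 3, 5/2], [7/4, 3, 11/4]].
W = D⁻¹C = [[-3/4, -1, -3/4], [3/2, 3, 5/2], [7/4, 3, 11/4]] · [[0, -31], [24, 18], [-28, -1]] = [[-3, 6], [2, 5], [-5, -3]].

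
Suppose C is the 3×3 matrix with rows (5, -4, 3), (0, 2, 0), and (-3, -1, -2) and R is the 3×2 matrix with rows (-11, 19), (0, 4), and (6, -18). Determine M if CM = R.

M = [[-4, 6], [0, 2], [3, -1]]

Since C multiplies M on the left, M = C⁻¹R.
C has determinant -2; C⁻¹ = [[2, 11/2, 3], [0, 1/2, 0], [-3, -17/2, -5]].
M = C⁻¹R = [[2, 11/2, 3], [0, 1/2, 0], [-3, -17/2, -5]] · [[-11, 19], [0, 4], [6, -18]] = [[-4, 6], [0, 2], [3, -1]].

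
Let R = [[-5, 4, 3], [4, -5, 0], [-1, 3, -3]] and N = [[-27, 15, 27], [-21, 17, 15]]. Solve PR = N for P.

P = [[6, 0, -3], [1, -5, -4]]

Right-multiplying both sides by R⁻¹ gives P = NR⁻¹.
det R = -6, so R⁻¹ = [[-5/2, -7/2, -5/2], [-2, -3, -2], [-7/6, -11/6, -3/2]].
P = NR⁻¹ = [[-27, 15, 27], [-21, 17, 15]] · [[-5/2, -7/2, -5/2], [-2, -3, -2], [-7/6, -11/6, -3/2]] = [[6, 0, -3], [1, -5, -4]].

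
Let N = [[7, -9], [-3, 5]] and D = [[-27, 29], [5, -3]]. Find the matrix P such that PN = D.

P = [[-6, -5], [2, 3]]

Right-multiplying both sides by N⁻¹ gives P = DN⁻¹.
N has determinant 8; N⁻¹ = [[5/8, 9/8], [3/8, 7/8]].
P = DN⁻¹ = [[-27, 29], [5, -3]] · [[5/8, 9/8], [3/8, 7/8]] = [[-6, -5], [2, 3]].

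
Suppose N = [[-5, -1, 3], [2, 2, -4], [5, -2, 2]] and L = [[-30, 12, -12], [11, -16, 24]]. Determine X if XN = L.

N is on the right of X, so right-multiply by N⁻¹: X = LN⁻¹.
det N = 2, so N⁻¹ = [[-2, -2, -1], [-12, -25/2, -7], [-7, -15/2, -4]].
X = LN⁻¹ = [[-30, 12, -12], [11, -16, 24]] · [[-2, -2, -1], [-12, -25/2, -7], [-7, -15/2, -4]] = [[0, 0, -6], [2, -2, 5]].

X = [[0, 0, -6], [2, -2, 5]]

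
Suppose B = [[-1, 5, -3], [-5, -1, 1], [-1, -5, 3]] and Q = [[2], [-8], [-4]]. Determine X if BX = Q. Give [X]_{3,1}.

B is on the left of X, so left-multiply by B⁻¹: X = B⁻¹Q.
det B = -4, so B⁻¹ = [[-1/2, 0, -1/2], [-7/2, 3/2, -4], [-6, 5/2, -13/2]].
X = B⁻¹Q = [[-1/2, 0, -1/2], [-7/2, 3/2, -4], [-6, 5/2, -13/2]] · [[2], [-8], [-4]] = [[1], [-3], [-6]].

-6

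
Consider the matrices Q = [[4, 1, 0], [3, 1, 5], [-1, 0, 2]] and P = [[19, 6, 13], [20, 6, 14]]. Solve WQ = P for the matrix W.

W = [[5, 1, 4], [4, 2, 2]]

Since Q sits to the right of W, W = PQ⁻¹.
det Q = -3; the adjugate gives Q⁻¹ = [[-2/3, 2/3, -5/3], [11/3, -8/3, 20/3], [-1/3, 1/3, -1/3]].
W = PQ⁻¹ = [[19, 6, 13], [20, 6, 14]] · [[-2/3, 2/3, -5/3], [11/3, -8/3, 20/3], [-1/3, 1/3, -1/3]] = [[5, 1, 4], [4, 2, 2]].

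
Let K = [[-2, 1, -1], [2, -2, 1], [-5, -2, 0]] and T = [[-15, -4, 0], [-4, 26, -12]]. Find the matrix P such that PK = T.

K is on the right of P, so right-multiply by K⁻¹: P = TK⁻¹.
det K = 5, so K⁻¹ = [[2/5, 2/5, -1/5], [-1, -1, 0], [-14/5, -9/5, 2/5]].
P = TK⁻¹ = [[-15, -4, 0], [-4, 26, -12]] · [[2/5, 2/5, -1/5], [-1, -1, 0], [-14/5, -9/5, 2/5]] = [[-2, -2, 3], [6, -6, -4]].

P = [[-2, -2, 3], [6, -6, -4]]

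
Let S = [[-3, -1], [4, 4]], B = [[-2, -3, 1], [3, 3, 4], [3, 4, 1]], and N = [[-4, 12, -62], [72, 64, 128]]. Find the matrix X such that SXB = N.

X = [[5, 3, -2], [-2, 4, 3]]

X = S⁻¹NB⁻¹ (apply S⁻¹ on the left and B⁻¹ on the right).
S has determinant -8; S⁻¹ = [[-1/2, -1/8], [1/2, 3/8]].
det B = 2; the adjugate gives B⁻¹ = [[-13/2, 7/2, -15/2], [9/2, -5/2, 11/2], [3/2, -1/2, 3/2]].
S⁻¹N = [[-7, -14, 15], [25, 30, 17]].
X = (S⁻¹N)B⁻¹ = [[5, 3, -2], [-2, 4, 3]].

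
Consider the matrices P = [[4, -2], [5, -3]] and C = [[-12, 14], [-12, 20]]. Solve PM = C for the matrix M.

Since P multiplies M on the left, M = P⁻¹C.
P has determinant -2; P⁻¹ = [[3/2, -1], [5/2, -2]].
M = P⁻¹C = [[3/2, -1], [5/2, -2]] · [[-12, 14], [-12, 20]] = [[-6, 1], [-6, -5]].

M = [[-6, 1], [-6, -5]]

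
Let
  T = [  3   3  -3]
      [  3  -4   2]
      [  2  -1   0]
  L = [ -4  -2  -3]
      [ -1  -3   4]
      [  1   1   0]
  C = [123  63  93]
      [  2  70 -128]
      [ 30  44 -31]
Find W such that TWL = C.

W = [[-4, -4, 4], [-5, 2, 0], [0, -3, -2]]

W = T⁻¹CL⁻¹ (apply T⁻¹ on the left and L⁻¹ on the right).
T has determinant 3; T⁻¹ = [[2/3, 1, -2], [4/3, 2, -5], [5/3, 3, -7]].
det L = 2, so L⁻¹ = [[-2, -3/2, -17/2], [2, 3/2, 19/2], [1, 1, 5]].
T⁻¹C = [[24, 24, -4], [18, 4, 23], [1, 7, -12]].
W = (T⁻¹C)L⁻¹ = [[-4, -4, 4], [-5, 2, 0], [0, -3, -2]].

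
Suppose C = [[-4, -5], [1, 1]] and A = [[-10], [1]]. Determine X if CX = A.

Left-multiplying both sides by C⁻¹ gives X = C⁻¹A.
C has determinant 1; C⁻¹ = [[1, 5], [-1, -4]].
X = C⁻¹A = [[1, 5], [-1, -4]] · [[-10], [1]] = [[-5], [6]].

X = [[-5], [6]]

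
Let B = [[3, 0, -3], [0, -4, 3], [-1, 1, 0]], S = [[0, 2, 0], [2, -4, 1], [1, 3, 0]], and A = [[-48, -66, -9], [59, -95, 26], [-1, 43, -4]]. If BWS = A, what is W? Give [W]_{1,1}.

Isolating W: multiply by B⁻¹ from the left and S⁻¹ from the right, so W = B⁻¹AS⁻¹.
B has determinant 3; B⁻¹ = [[-1, -1, -4], [-1, -1, -3], [-4/3, -1, -4]].
det S = 2, so S⁻¹ = [[-3/2, 0, 1], [1/2, 0, 0], [5, 1, -2]].
B⁻¹A = [[-7, -11, -1], [-8, 32, -5], [9, 11, 2]].
W = (B⁻¹A)S⁻¹ = [[0, -1, -5], [3, -5, 2], [2, 2, 5]].

0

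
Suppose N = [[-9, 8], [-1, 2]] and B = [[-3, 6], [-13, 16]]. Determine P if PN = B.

P = [[0, 3], [1, 4]]

Since N sits to the right of P, P = BN⁻¹.
N has determinant -10; N⁻¹ = [[-1/5, 4/5], [-1/10, 9/10]].
P = BN⁻¹ = [[-3, 6], [-13, 16]] · [[-1/5, 4/5], [-1/10, 9/10]] = [[0, 3], [1, 4]].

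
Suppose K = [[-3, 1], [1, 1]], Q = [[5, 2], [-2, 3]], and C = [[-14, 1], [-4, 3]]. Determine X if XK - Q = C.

X = [[3, 0], [3, 3]]

XK = C + Q = [[-9, 3], [-6, 6]].
K is on the right of X, so right-multiply by K⁻¹: X = (C + Q)K⁻¹.
K has determinant -4; K⁻¹ = [[-1/4, 1/4], [1/4, 3/4]].
X = (C + Q)K⁻¹ = [[3, 0], [3, 3]].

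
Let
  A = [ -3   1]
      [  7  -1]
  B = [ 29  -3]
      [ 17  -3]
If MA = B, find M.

A is on the right of M, so right-multiply by A⁻¹: M = BA⁻¹.
A has determinant -4; A⁻¹ = [[1/4, 1/4], [7/4, 3/4]].
M = BA⁻¹ = [[29, -3], [17, -3]] · [[1/4, 1/4], [7/4, 3/4]] = [[2, 5], [-1, 2]].

M = [[2, 5], [-1, 2]]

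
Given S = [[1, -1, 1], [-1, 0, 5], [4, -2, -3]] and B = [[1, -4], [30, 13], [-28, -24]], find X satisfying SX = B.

Left-multiplying both sides by S⁻¹ gives X = S⁻¹B.
S has determinant -5; S⁻¹ = [[-2, 1, 1], [-17/5, 7/5, 6/5], [-2/5, 2/5, 1/5]].
X = S⁻¹B = [[-2, 1, 1], [-17/5, 7/5, 6/5], [-2/5, 2/5, 1/5]] · [[1, -4], [30, 13], [-28, -24]] = [[0, -3], [5, 3], [6, 2]].

X = [[0, -3], [5, 3], [6, 2]]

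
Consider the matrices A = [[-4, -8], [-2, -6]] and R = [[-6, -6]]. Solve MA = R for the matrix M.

M = [[3, -3]]

Since A sits to the right of M, M = RA⁻¹.
A has determinant 8; A⁻¹ = [[-3/4, 1], [1/4, -1/2]].
M = RA⁻¹ = [[-6, -6]] · [[-3/4, 1], [1/4, -1/2]] = [[3, -3]].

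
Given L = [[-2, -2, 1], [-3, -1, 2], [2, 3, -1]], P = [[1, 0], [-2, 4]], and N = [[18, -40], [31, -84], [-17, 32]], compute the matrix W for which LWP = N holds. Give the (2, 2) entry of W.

-2

Isolating W: multiply by L⁻¹ from the left and P⁻¹ from the right, so W = L⁻¹NP⁻¹.
det L = 1; the adjugate gives L⁻¹ = [[-5, 1, -3], [1, 0, 1], [-7, 2, -4]].
det P = 4, so P⁻¹ = [[1, 0], [1/2, 1/4]].
L⁻¹N = [[-8, 20], [1, -8], [4, -16]].
W = (L⁻¹N)P⁻¹ = [[2, 5], [-3, -2], [-4, -4]].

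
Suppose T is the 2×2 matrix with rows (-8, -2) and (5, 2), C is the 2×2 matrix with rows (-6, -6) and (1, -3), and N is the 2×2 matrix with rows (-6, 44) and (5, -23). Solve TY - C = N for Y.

Y = [[2, -4], [-2, -3]]

TY = N + C = [[-12, 38], [6, -26]].
Left-multiplying both sides by T⁻¹ gives Y = T⁻¹(N + C).
T has determinant -6; T⁻¹ = [[-1/3, -1/3], [5/6, 4/3]].
Y = T⁻¹(N + C) = [[2, -4], [-2, -3]].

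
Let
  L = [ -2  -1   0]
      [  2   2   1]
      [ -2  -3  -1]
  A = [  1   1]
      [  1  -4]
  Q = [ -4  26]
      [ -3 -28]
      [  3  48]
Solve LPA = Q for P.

Isolating P: multiply by L⁻¹ from the left and A⁻¹ from the right, so P = L⁻¹QA⁻¹.
det L = -2, so L⁻¹ = [[-1/2, 1/2, 1/2], [0, -1, -1], [1, 2, 1]].
A has determinant -5; A⁻¹ = [[4/5, 1/5], [1/5, -1/5]].
L⁻¹Q = [[2, -3], [0, -20], [-7, 18]].
P = (L⁻¹Q)A⁻¹ = [[1, 1], [-4, 4], [-2, -5]].

P = [[1, 1], [-4, 4], [-2, -5]]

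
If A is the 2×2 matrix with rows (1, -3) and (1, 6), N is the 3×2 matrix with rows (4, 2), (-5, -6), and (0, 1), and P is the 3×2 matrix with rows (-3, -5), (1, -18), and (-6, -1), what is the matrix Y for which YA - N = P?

YA = P + N = [[1, -3], [-4, -24], [-6, 0]].
Since A sits to the right of Y, Y = (P + N)A⁻¹.
A has determinant 9; A⁻¹ = [[2/3, 1/3], [-1/9, 1/9]].
Y = (P + N)A⁻¹ = [[1, 0], [0, -4], [-4, -2]].

Y = [[1, 0], [0, -4], [-4, -2]]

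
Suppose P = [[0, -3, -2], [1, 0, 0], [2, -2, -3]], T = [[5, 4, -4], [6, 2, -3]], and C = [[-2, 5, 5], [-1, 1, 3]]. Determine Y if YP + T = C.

YP = C − T = [[-7, 1, 9], [-7, -1, 6]].
P is on the right of Y, so right-multiply by P⁻¹: Y = (C − T)P⁻¹.
P has determinant -5; P⁻¹ = [[0, 1, 0], [-3/5, -4/5, 2/5], [2/5, 6/5, -3/5]].
Y = (C − T)P⁻¹ = [[3, 3, -5], [3, 1, -4]].

Y = [[3, 3, -5], [3, 1, -4]]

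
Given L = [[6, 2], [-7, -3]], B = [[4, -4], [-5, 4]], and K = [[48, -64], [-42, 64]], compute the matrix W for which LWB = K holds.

W = [[5, 1], [1, 5]]

Left-multiply by L⁻¹ and right-multiply by B⁻¹: W = L⁻¹KB⁻¹.
det L = -4, so L⁻¹ = [[3/4, 1/2], [-7/4, -3/2]].
B has determinant -4; B⁻¹ = [[-1, -1], [-5/4, -1]].
L⁻¹K = [[15, -16], [-21, 16]].
W = (L⁻¹K)B⁻¹ = [[5, 1], [1, 5]].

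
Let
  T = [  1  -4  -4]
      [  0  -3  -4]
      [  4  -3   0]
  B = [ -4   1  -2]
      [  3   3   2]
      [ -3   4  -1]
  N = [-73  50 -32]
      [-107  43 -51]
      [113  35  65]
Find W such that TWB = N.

W = [[-5, 1, 4], [-1, -4, 5], [-5, 3, -5]]

Isolating W: multiply by T⁻¹ from the left and B⁻¹ from the right, so W = T⁻¹NB⁻¹.
T has determinant 4; T⁻¹ = [[-3, 3, 1], [-4, 4, 1], [3, -13/4, -3/4]].
B has determinant -1; B⁻¹ = [[11, 7, -8], [3, 2, -2], [-21, -13, 15]].
T⁻¹N = [[11, 14, 8], [-23, 7, -11], [44, -16, 21]].
W = (T⁻¹N)B⁻¹ = [[-5, 1, 4], [-1, -4, 5], [-5, 3, -5]].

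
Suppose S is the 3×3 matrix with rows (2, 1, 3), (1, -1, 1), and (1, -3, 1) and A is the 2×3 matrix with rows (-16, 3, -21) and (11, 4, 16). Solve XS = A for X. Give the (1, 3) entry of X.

Right-multiplying both sides by S⁻¹ gives X = AS⁻¹.
S has determinant -2; S⁻¹ = [[-1, 5, -2], [0, 1/2, -1/2], [1, -7/2, 3/2]].
X = AS⁻¹ = [[-16, 3, -21], [11, 4, 16]] · [[-1, 5, -2], [0, 1/2, -1/2], [1, -7/2, 3/2]] = [[-5, -5, -1], [5, 1, 0]].

-1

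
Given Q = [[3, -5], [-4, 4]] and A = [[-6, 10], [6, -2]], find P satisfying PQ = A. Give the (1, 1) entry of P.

-2

Since Q sits to the right of P, P = AQ⁻¹.
det Q = -8, so Q⁻¹ = [[-1/2, -5/8], [-1/2, -3/8]].
P = AQ⁻¹ = [[-6, 10], [6, -2]] · [[-1/2, -5/8], [-1/2, -3/8]] = [[-2, 0], [-2, -3]].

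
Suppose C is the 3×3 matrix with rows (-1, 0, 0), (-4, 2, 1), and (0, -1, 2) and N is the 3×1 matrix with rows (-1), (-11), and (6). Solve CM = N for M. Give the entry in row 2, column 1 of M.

C is on the left of M, so left-multiply by C⁻¹: M = C⁻¹N.
C has determinant -5; C⁻¹ = [[-1, 0, 0], [-8/5, 2/5, -1/5], [-4/5, 1/5, 2/5]].
M = C⁻¹N = [[-1, 0, 0], [-8/5, 2/5, -1/5], [-4/5, 1/5, 2/5]] · [[-1], [-11], [6]] = [[1], [-4], [1]].

-4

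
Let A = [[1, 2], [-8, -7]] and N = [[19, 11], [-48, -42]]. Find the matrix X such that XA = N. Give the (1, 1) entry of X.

-5

Since A sits to the right of X, X = NA⁻¹.
det A = 9, so A⁻¹ = [[-7/9, -2/9], [8/9, 1/9]].
X = NA⁻¹ = [[19, 11], [-48, -42]] · [[-7/9, -2/9], [8/9, 1/9]] = [[-5, -3], [0, 6]].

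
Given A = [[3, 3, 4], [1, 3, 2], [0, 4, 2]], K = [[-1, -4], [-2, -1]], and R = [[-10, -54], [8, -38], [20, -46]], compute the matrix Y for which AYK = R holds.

Y = [[-1, 3], [3, -5], [2, 1]]

Isolating Y: multiply by A⁻¹ from the left and K⁻¹ from the right, so Y = A⁻¹RK⁻¹.
det A = 4, so A⁻¹ = [[-1/2, 5/2, -3/2], [-1/2, 3/2, -1/2], [1, -3, 3/2]].
K has determinant -7; K⁻¹ = [[1/7, -4/7], [-2/7, 1/7]].
A⁻¹R = [[-5, 1], [7, -7], [-4, -9]].
Y = (A⁻¹R)K⁻¹ = [[-1, 3], [3, -5], [2, 1]].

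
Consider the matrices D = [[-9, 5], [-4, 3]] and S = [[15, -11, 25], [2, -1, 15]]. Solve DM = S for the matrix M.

D is on the left of M, so left-multiply by D⁻¹: M = D⁻¹S.
det D = -7, so D⁻¹ = [[-3/7, 5/7], [-4/7, 9/7]].
M = D⁻¹S = [[-3/7, 5/7], [-4/7, 9/7]] · [[15, -11, 25], [2, -1, 15]] = [[-5, 4, 0], [-6, 5, 5]].

M = [[-5, 4, 0], [-6, 5, 5]]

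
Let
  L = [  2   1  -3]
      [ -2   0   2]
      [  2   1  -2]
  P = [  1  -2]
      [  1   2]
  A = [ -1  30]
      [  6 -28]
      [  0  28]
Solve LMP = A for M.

Isolating M: multiply by L⁻¹ from the left and P⁻¹ from the right, so M = L⁻¹AP⁻¹.
det L = 2, so L⁻¹ = [[-1, -1/2, 1], [0, 1, 1], [-1, 0, 1]].
P has determinant 4; P⁻¹ = [[1/2, 1/2], [-1/4, 1/4]].
L⁻¹A = [[-2, 12], [6, 0], [1, -2]].
M = (L⁻¹A)P⁻¹ = [[-4, 2], [3, 3], [1, 0]].

M = [[-4, 2], [3, 3], [1, 0]]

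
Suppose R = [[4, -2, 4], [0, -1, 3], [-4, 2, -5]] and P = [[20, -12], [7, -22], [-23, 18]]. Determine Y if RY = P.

Since R multiplies Y on the left, Y = R⁻¹P.
det R = 4, so R⁻¹ = [[-1/4, -1/2, -1/2], [-3, -1, -3], [-1, 0, -1]].
Y = R⁻¹P = [[-1/4, -1/2, -1/2], [-3, -1, -3], [-1, 0, -1]] · [[20, -12], [7, -22], [-23, 18]] = [[3, 5], [2, 4], [3, -6]].

Y = [[3, 5], [2, 4], [3, -6]]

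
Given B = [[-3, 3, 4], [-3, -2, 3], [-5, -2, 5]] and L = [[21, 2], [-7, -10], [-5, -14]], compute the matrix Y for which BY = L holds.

B is on the left of Y, so left-multiply by B⁻¹: Y = B⁻¹L.
B has determinant -4; B⁻¹ = [[1, 23/4, -17/4], [0, -5/4, 3/4], [1, 21/4, -15/4]].
Y = B⁻¹L = [[1, 23/4, -17/4], [0, -5/4, 3/4], [1, 21/4, -15/4]] · [[21, 2], [-7, -10], [-5, -14]] = [[2, 4], [5, 2], [3, 2]].

Y = [[2, 4], [5, 2], [3, 2]]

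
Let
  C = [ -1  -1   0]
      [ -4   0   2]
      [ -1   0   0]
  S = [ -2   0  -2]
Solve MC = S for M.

Since C sits to the right of M, M = SC⁻¹.
det C = 2; the adjugate gives C⁻¹ = [[0, 0, -1], [-1, 0, 1], [0, 1/2, -2]].
M = SC⁻¹ = [[-2, 0, -2]] · [[0, 0, -1], [-1, 0, 1], [0, 1/2, -2]] = [[0, -1, 6]].

M = [[0, -1, 6]]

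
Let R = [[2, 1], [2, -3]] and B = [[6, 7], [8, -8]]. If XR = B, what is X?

Right-multiplying both sides by R⁻¹ gives X = BR⁻¹.
R has determinant -8; R⁻¹ = [[3/8, 1/8], [1/4, -1/4]].
X = BR⁻¹ = [[6, 7], [8, -8]] · [[3/8, 1/8], [1/4, -1/4]] = [[4, -1], [1, 3]].

X = [[4, -1], [1, 3]]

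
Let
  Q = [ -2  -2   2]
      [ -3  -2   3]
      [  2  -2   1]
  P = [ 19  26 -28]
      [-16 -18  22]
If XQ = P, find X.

Since Q sits to the right of X, X = PQ⁻¹.
det Q = -6; the adjugate gives Q⁻¹ = [[-2/3, 1/3, 1/3], [-3/2, 1, 0], [-5/3, 4/3, 1/3]].
X = PQ⁻¹ = [[19, 26, -28], [-16, -18, 22]] · [[-2/3, 1/3, 1/3], [-3/2, 1, 0], [-5/3, 4/3, 1/3]] = [[-5, -5, -3], [1, 6, 2]].

X = [[-5, -5, -3], [1, 6, 2]]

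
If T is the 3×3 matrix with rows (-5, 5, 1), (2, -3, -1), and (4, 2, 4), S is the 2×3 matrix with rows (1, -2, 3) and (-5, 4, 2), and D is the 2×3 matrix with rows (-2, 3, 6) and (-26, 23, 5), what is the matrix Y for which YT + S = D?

Y = [[3, 4, 1], [5, 2, 0]]

YT = D − S = [[-3, 5, 3], [-21, 19, 3]].
Since T sits to the right of Y, Y = (D − S)T⁻¹.
det T = 6, so T⁻¹ = [[-5/3, -3, -1/3], [-2, -4, -1/2], [8/3, 5, 5/6]].
Y = (D − S)T⁻¹ = [[3, 4, 1], [5, 2, 0]].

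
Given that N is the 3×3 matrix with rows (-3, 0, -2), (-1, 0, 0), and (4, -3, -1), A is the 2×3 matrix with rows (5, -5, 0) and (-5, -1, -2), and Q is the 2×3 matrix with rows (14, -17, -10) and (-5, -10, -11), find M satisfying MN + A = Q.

M = [[3, -2, 4], [3, 3, 3]]

MN = Q − A = [[9, -12, -10], [0, -9, -9]].
Right-multiplying both sides by N⁻¹ gives M = (Q − A)N⁻¹.
det N = -6, so N⁻¹ = [[0, -1, 0], [1/6, -11/6, -1/3], [-1/2, 3/2, 0]].
M = (Q − A)N⁻¹ = [[3, -2, 4], [3, 3, 3]].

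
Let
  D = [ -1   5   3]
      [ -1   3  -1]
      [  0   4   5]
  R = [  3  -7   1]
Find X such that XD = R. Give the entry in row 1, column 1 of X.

-3

Right-multiplying both sides by D⁻¹ gives X = RD⁻¹.
D has determinant -6; D⁻¹ = [[-19/6, 13/6, 7/3], [-5/6, 5/6, 2/3], [2/3, -2/3, -1/3]].
X = RD⁻¹ = [[3, -7, 1]] · [[-19/6, 13/6, 7/3], [-5/6, 5/6, 2/3], [2/3, -2/3, -1/3]] = [[-3, 0, 2]].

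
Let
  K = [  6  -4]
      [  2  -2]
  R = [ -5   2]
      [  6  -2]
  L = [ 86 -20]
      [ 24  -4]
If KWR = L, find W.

W = [[1, 4], [-5, -3]]

Isolating W: multiply by K⁻¹ from the left and R⁻¹ from the right, so W = K⁻¹LR⁻¹.
K has determinant -4; K⁻¹ = [[1/2, -1], [1/2, -3/2]].
det R = -2, so R⁻¹ = [[1, 1], [3, 5/2]].
K⁻¹L = [[19, -6], [7, -4]].
W = (K⁻¹L)R⁻¹ = [[1, 4], [-5, -3]].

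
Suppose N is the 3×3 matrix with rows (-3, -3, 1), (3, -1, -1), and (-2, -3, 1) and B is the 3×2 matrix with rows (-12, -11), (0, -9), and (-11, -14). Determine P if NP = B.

Left-multiplying both sides by N⁻¹ gives P = N⁻¹B.
N has determinant 4; N⁻¹ = [[-1, 0, 1], [-1/4, -1/4, 0], [-11/4, -3/4, 3]].
P = N⁻¹B = [[-1, 0, 1], [-1/4, -1/4, 0], [-11/4, -3/4, 3]] · [[-12, -11], [0, -9], [-11, -14]] = [[1, -3], [3, 5], [0, -5]].

P = [[1, -3], [3, 5], [0, -5]]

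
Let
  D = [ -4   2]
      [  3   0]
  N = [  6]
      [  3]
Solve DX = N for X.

D is on the left of X, so left-multiply by D⁻¹: X = D⁻¹N.
det D = -6; the adjugate gives D⁻¹ = [[0, 1/3], [1/2, 2/3]].
X = D⁻¹N = [[0, 1/3], [1/2, 2/3]] · [[6], [3]] = [[1], [5]].

X = [[1], [5]]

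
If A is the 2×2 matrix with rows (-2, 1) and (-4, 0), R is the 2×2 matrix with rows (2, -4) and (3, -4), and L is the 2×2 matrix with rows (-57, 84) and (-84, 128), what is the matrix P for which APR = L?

Left-multiply by A⁻¹ and right-multiply by R⁻¹: P = A⁻¹LR⁻¹.
det A = 4, so A⁻¹ = [[0, -1/4], [1, -1/2]].
R has determinant 4; R⁻¹ = [[-1, 1], [-3/4, 1/2]].
A⁻¹L = [[21, -32], [-15, 20]].
P = (A⁻¹L)R⁻¹ = [[3, 5], [0, -5]].

P = [[3, 5], [0, -5]]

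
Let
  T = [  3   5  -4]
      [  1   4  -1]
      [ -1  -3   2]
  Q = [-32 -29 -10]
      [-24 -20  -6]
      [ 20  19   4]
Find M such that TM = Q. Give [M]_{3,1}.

Left-multiplying both sides by T⁻¹ gives M = T⁻¹Q.
T has determinant 6; T⁻¹ = [[5/6, 1/3, 11/6], [-1/6, 1/3, -1/6], [1/6, 2/3, 7/6]].
M = T⁻¹Q = [[5/6, 1/3, 11/6], [-1/6, 1/3, -1/6], [1/6, 2/3, 7/6]] · [[-32, -29, -10], [-24, -20, -6], [20, 19, 4]] = [[2, 4, -3], [-6, -5, -1], [2, 4, -1]].

2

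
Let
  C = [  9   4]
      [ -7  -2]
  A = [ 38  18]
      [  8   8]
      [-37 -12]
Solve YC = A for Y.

Y = [[5, 1], [4, 4], [-1, 4]]

C is on the right of Y, so right-multiply by C⁻¹: Y = AC⁻¹.
det C = 10; the adjugate gives C⁻¹ = [[-1/5, -2/5], [7/10, 9/10]].
Y = AC⁻¹ = [[38, 18], [8, 8], [-37, -12]] · [[-1/5, -2/5], [7/10, 9/10]] = [[5, 1], [4, 4], [-1, 4]].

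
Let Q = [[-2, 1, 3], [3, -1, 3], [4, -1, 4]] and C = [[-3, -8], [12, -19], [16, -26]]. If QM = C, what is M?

M = [[3, -3], [0, -2], [1, -4]]

Since Q multiplies M on the left, M = Q⁻¹C.
Q has determinant 5; Q⁻¹ = [[-1/5, -7/5, 6/5], [0, -4, 3], [1/5, 2/5, -1/5]].
M = Q⁻¹C = [[-1/5, -7/5, 6/5], [0, -4, 3], [1/5, 2/5, -1/5]] · [[-3, -8], [12, -19], [16, -26]] = [[3, -3], [0, -2], [1, -4]].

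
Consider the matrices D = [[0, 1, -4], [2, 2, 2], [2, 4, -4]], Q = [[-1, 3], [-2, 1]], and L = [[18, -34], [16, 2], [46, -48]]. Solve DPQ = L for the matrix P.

P = D⁻¹LQ⁻¹ (apply D⁻¹ on the left and Q⁻¹ on the right).
det D = -4, so D⁻¹ = [[4, 3, -5/2], [-3, -2, 2], [-1, -1/2, 1/2]].
Q has determinant 5; Q⁻¹ = [[1/5, -3/5], [2/5, -1/5]].
D⁻¹L = [[5, -10], [6, 2], [-3, 9]].
P = (D⁻¹L)Q⁻¹ = [[-3, -1], [2, -4], [3, 0]].

P = [[-3, -1], [2, -4], [3, 0]]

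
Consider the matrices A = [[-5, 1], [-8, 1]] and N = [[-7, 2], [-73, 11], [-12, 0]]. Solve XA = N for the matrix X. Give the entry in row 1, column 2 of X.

Right-multiplying both sides by A⁻¹ gives X = NA⁻¹.
A has determinant 3; A⁻¹ = [[1/3, -1/3], [8/3, -5/3]].
X = NA⁻¹ = [[-7, 2], [-73, 11], [-12, 0]] · [[1/3, -1/3], [8/3, -5/3]] = [[3, -1], [5, 6], [-4, 4]].

-1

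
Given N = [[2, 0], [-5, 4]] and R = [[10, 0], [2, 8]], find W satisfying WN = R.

N is on the right of W, so right-multiply by N⁻¹: W = RN⁻¹.
N has determinant 8; N⁻¹ = [[1/2, 0], [5/8, 1/4]].
W = RN⁻¹ = [[10, 0], [2, 8]] · [[1/2, 0], [5/8, 1/4]] = [[5, 0], [6, 2]].

W = [[5, 0], [6, 2]]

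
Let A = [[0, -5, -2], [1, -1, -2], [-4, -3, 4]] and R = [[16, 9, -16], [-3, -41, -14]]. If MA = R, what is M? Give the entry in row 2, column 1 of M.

Right-multiplying both sides by A⁻¹ gives M = RA⁻¹.
det A = -6, so A⁻¹ = [[5/3, -13/3, -4/3], [-2/3, 4/3, 1/3], [7/6, -10/3, -5/6]].
M = RA⁻¹ = [[16, 9, -16], [-3, -41, -14]] · [[5/3, -13/3, -4/3], [-2/3, 4/3, 1/3], [7/6, -10/3, -5/6]] = [[2, -4, -5], [6, 5, 2]].

6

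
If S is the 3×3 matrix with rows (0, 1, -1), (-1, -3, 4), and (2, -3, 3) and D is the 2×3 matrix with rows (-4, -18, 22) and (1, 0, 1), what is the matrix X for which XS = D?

Since S sits to the right of X, X = DS⁻¹.
det S = 2, so S⁻¹ = [[3/2, 0, 1/2], [11/2, 1, 1/2], [9/2, 1, 1/2]].
X = DS⁻¹ = [[-4, -18, 22], [1, 0, 1]] · [[3/2, 0, 1/2], [11/2, 1, 1/2], [9/2, 1, 1/2]] = [[-6, 4, 0], [6, 1, 1]].

X = [[-6, 4, 0], [6, 1, 1]]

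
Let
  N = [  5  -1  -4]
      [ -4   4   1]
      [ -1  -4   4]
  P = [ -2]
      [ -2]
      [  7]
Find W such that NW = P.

W = [[5], [3], [6]]

N is on the left of W, so left-multiply by N⁻¹: W = N⁻¹P.
det N = 5, so N⁻¹ = [[4, 4, 3], [3, 16/5, 11/5], [4, 21/5, 16/5]].
W = N⁻¹P = [[4, 4, 3], [3, 16/5, 11/5], [4, 21/5, 16/5]] · [[-2], [-2], [7]] = [[5], [3], [6]].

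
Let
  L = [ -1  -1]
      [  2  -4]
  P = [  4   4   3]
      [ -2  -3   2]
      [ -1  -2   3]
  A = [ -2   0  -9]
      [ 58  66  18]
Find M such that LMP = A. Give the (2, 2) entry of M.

3

Left-multiply by L⁻¹ and right-multiply by P⁻¹: M = L⁻¹AP⁻¹.
det L = 6, so L⁻¹ = [[-2/3, 1/6], [-1/3, -1/6]].
det P = -1, so P⁻¹ = [[5, 18, -17], [-4, -15, 14], [-1, -4, 4]].
L⁻¹A = [[11, 11, 9], [-9, -11, 0]].
M = (L⁻¹A)P⁻¹ = [[2, -3, 3], [-1, 3, -1]].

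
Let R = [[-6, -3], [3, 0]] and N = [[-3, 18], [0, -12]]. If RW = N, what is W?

Since R multiplies W on the left, W = R⁻¹N.
det R = 9, so R⁻¹ = [[0, 1/3], [-1/3, -2/3]].
W = R⁻¹N = [[0, 1/3], [-1/3, -2/3]] · [[-3, 18], [0, -12]] = [[0, -4], [1, 2]].

W = [[0, -4], [1, 2]]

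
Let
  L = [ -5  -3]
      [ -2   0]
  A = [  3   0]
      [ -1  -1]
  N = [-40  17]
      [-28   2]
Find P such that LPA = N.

P = [[5, 1], [-2, 4]]

Isolating P: multiply by L⁻¹ from the left and A⁻¹ from the right, so P = L⁻¹NA⁻¹.
det L = -6; the adjugate gives L⁻¹ = [[0, -1/2], [-1/3, 5/6]].
det A = -3; the adjugate gives A⁻¹ = [[1/3, 0], [-1/3, -1]].
L⁻¹N = [[14, -1], [-10, -4]].
P = (L⁻¹N)A⁻¹ = [[5, 1], [-2, 4]].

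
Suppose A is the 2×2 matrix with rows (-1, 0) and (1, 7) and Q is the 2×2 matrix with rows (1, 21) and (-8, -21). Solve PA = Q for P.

P = [[2, 3], [5, -3]]

Right-multiplying both sides by A⁻¹ gives P = QA⁻¹.
det A = -7, so A⁻¹ = [[-1, 0], [1/7, 1/7]].
P = QA⁻¹ = [[1, 21], [-8, -21]] · [[-1, 0], [1/7, 1/7]] = [[2, 3], [5, -3]].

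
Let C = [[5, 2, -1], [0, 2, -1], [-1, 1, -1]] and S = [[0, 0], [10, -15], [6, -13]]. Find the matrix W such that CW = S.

Since C multiplies W on the left, W = C⁻¹S.
det C = -5; the adjugate gives C⁻¹ = [[1/5, -1/5, 0], [-1/5, 6/5, -1], [-2/5, 7/5, -2]].
W = C⁻¹S = [[1/5, -1/5, 0], [-1/5, 6/5, -1], [-2/5, 7/5, -2]] · [[0, 0], [10, -15], [6, -13]] = [[-2, 3], [6, -5], [2, 5]].

W = [[-2, 3], [6, -5], [2, 5]]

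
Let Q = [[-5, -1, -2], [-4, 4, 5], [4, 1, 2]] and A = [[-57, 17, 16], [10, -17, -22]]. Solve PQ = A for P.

P = [[5, 6, -2], [2, -4, 1]]

Since Q sits to the right of P, P = AQ⁻¹.
det Q = -3, so Q⁻¹ = [[-1, 0, -1], [-28/3, 2/3, -11], [20/3, -1/3, 8]].
P = AQ⁻¹ = [[-57, 17, 16], [10, -17, -22]] · [[-1, 0, -1], [-28/3, 2/3, -11], [20/3, -1/3, 8]] = [[5, 6, -2], [2, -4, 1]].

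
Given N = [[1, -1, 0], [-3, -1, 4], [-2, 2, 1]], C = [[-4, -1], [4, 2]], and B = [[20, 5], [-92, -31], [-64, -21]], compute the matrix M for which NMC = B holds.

Isolating M: multiply by N⁻¹ from the left and C⁻¹ from the right, so M = N⁻¹BC⁻¹.
det N = -4; the adjugate gives N⁻¹ = [[9/4, -1/4, 1], [5/4, -1/4, 1], [2, 0, 1]].
det C = -4; the adjugate gives C⁻¹ = [[-1/2, -1/4], [1, 1]].
N⁻¹B = [[4, -2], [-16, -7], [-24, -11]].
M = (N⁻¹B)C⁻¹ = [[-4, -3], [1, -3], [1, -5]].

M = [[-4, -3], [1, -3], [1, -5]]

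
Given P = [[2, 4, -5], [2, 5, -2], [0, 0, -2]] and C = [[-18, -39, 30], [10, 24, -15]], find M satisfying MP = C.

Right-multiplying both sides by P⁻¹ gives M = CP⁻¹.
P has determinant -4; P⁻¹ = [[5/2, -2, -17/4], [-1, 1, 3/2], [0, 0, -1/2]].
M = CP⁻¹ = [[-18, -39, 30], [10, 24, -15]] · [[5/2, -2, -17/4], [-1, 1, 3/2], [0, 0, -1/2]] = [[-6, -3, 3], [1, 4, 1]].

M = [[-6, -3, 3], [1, 4, 1]]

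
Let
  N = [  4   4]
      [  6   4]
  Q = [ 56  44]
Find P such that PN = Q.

P = [[5, 6]]

Since N sits to the right of P, P = QN⁻¹.
N has determinant -8; N⁻¹ = [[-1/2, 1/2], [3/4, -1/2]].
P = QN⁻¹ = [[56, 44]] · [[-1/2, 1/2], [3/4, -1/2]] = [[5, 6]].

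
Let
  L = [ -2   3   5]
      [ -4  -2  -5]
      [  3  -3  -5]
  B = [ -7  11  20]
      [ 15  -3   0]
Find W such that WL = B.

Right-multiplying both sides by L⁻¹ gives W = BL⁻¹.
det L = -5; the adjugate gives L⁻¹ = [[1, 0, 1], [7, 1, 6], [-18/5, -3/5, -16/5]].
W = BL⁻¹ = [[-7, 11, 20], [15, -3, 0]] · [[1, 0, 1], [7, 1, 6], [-18/5, -3/5, -16/5]] = [[-2, -1, -5], [-6, -3, -3]].

W = [[-2, -1, -5], [-6, -3, -3]]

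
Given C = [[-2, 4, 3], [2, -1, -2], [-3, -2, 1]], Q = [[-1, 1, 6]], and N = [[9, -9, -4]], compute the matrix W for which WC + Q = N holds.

WC = N − Q = [[10, -10, -10]].
Since C sits to the right of W, W = (N − Q)C⁻¹.
det C = 5; the adjugate gives C⁻¹ = [[-1, -2, -1], [4/5, 7/5, 2/5], [-7/5, -16/5, -6/5]].
W = (N − Q)C⁻¹ = [[-4, -2, -2]].

W = [[-4, -2, -2]]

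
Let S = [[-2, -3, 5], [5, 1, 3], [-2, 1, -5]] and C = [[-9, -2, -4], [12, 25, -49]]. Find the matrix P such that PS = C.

P = [[-1, -3, -2], [-6, 2, 5]]

S is on the right of P, so right-multiply by S⁻¹: P = CS⁻¹.
det S = -6, so S⁻¹ = [[4/3, 5/3, 7/3], [-19/6, -10/3, -31/6], [-7/6, -4/3, -13/6]].
P = CS⁻¹ = [[-9, -2, -4], [12, 25, -49]] · [[4/3, 5/3, 7/3], [-19/6, -10/3, -31/6], [-7/6, -4/3, -13/6]] = [[-1, -3, -2], [-6, 2, 5]].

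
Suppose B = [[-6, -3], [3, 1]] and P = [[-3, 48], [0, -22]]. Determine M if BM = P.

Since B multiplies M on the left, M = B⁻¹P.
det B = 3; the adjugate gives B⁻¹ = [[1/3, 1], [-1, -2]].
M = B⁻¹P = [[1/3, 1], [-1, -2]] · [[-3, 48], [0, -22]] = [[-1, -6], [3, -4]].

M = [[-1, -6], [3, -4]]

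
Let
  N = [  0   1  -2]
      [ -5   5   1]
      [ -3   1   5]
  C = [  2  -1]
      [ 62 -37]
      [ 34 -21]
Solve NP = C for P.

P = [[-6, 2], [6, -5], [2, -2]]

Since N multiplies P on the left, P = N⁻¹C.
N has determinant 2; N⁻¹ = [[12, -7/2, 11/2], [11, -3, 5], [5, -3/2, 5/2]].
P = N⁻¹C = [[12, -7/2, 11/2], [11, -3, 5], [5, -3/2, 5/2]] · [[2, -1], [62, -37], [34, -21]] = [[-6, 2], [6, -5], [2, -2]].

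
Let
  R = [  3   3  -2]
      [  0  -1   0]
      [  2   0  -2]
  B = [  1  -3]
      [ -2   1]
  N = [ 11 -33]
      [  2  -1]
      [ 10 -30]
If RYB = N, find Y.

Y = [[1, -3], [0, 1], [-4, -3]]

Left-multiply by R⁻¹ and right-multiply by B⁻¹: Y = R⁻¹NB⁻¹.
det R = 2, so R⁻¹ = [[1, 3, -1], [0, -1, 0], [1, 3, -3/2]].
det B = -5, so B⁻¹ = [[-1/5, -3/5], [-2/5, -1/5]].
R⁻¹N = [[7, -6], [-2, 1], [2, 9]].
Y = (R⁻¹N)B⁻¹ = [[1, -3], [0, 1], [-4, -3]].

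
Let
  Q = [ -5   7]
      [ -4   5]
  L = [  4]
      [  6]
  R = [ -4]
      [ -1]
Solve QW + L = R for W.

W = [[3], [1]]

QW = R − L = [[-8], [-7]].
Since Q multiplies W on the left, W = Q⁻¹(R − L).
det Q = 3; the adjugate gives Q⁻¹ = [[5/3, -7/3], [4/3, -5/3]].
W = Q⁻¹(R − L) = [[3], [1]].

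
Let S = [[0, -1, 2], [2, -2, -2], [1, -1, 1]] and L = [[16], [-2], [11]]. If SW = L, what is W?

Since S multiplies W on the left, W = S⁻¹L.
det S = 4; the adjugate gives S⁻¹ = [[-1, -1/4, 3/2], [-1, -1/2, 1], [0, -1/4, 1/2]].
W = S⁻¹L = [[-1, -1/4, 3/2], [-1, -1/2, 1], [0, -1/4, 1/2]] · [[16], [-2], [11]] = [[1], [-4], [6]].

W = [[1], [-4], [6]]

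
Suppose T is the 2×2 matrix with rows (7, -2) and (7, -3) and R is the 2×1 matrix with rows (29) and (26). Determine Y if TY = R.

Left-multiplying both sides by T⁻¹ gives Y = T⁻¹R.
det T = -7; the adjugate gives T⁻¹ = [[3/7, -2/7], [1, -1]].
Y = T⁻¹R = [[3/7, -2/7], [1, -1]] · [[29], [26]] = [[5], [3]].

Y = [[5], [3]]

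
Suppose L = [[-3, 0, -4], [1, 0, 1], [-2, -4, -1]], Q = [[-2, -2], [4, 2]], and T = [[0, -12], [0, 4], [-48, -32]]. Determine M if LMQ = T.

M = L⁻¹TQ⁻¹ (apply L⁻¹ on the left and Q⁻¹ on the right).
L has determinant 4; L⁻¹ = [[1, 4, 0], [-1/4, -5/4, -1/4], [-1, -3, 0]].
det Q = 4; the adjugate gives Q⁻¹ = [[1/2, 1/2], [-1, -1/2]].
L⁻¹T = [[0, 4], [12, 6], [0, 0]].
M = (L⁻¹T)Q⁻¹ = [[-4, -2], [0, 3], [0, 0]].

M = [[-4, -2], [0, 3], [0, 0]]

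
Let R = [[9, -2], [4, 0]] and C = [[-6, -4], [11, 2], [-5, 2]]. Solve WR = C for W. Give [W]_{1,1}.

2

Since R sits to the right of W, W = CR⁻¹.
det R = 8; the adjugate gives R⁻¹ = [[0, 1/4], [-1/2, 9/8]].
W = CR⁻¹ = [[-6, -4], [11, 2], [-5, 2]] · [[0, 1/4], [-1/2, 9/8]] = [[2, -6], [-1, 5], [-1, 1]].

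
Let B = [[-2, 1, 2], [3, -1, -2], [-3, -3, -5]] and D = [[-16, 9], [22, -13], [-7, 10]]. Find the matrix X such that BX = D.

X = [[6, -4], [-2, -1], [-1, 1]]

Since B multiplies X on the left, X = B⁻¹D.
det B = -1, so B⁻¹ = [[1, 1, 0], [-21, -16, -2], [12, 9, 1]].
X = B⁻¹D = [[1, 1, 0], [-21, -16, -2], [12, 9, 1]] · [[-16, 9], [22, -13], [-7, 10]] = [[6, -4], [-2, -1], [-1, 1]].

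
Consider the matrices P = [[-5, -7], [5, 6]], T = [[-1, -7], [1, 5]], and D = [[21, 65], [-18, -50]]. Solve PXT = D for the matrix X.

X = [[-4, -4], [0, -3]]

X = P⁻¹DT⁻¹ (apply P⁻¹ on the left and T⁻¹ on the right).
P has determinant 5; P⁻¹ = [[6/5, 7/5], [-1, -1]].
det T = 2; the adjugate gives T⁻¹ = [[5/2, 7/2], [-1/2, -1/2]].
P⁻¹D = [[0, 8], [-3, -15]].
X = (P⁻¹D)T⁻¹ = [[-4, -4], [0, -3]].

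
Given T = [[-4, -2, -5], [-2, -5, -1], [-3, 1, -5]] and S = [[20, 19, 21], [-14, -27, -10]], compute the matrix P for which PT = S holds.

T is on the right of P, so right-multiply by T⁻¹: P = ST⁻¹.
det T = -5, so T⁻¹ = [[-26/5, 3, 23/5], [7/5, -1, -6/5], [17/5, -2, -16/5]].
P = ST⁻¹ = [[20, 19, 21], [-14, -27, -10]] · [[-26/5, 3, 23/5], [7/5, -1, -6/5], [17/5, -2, -16/5]] = [[-6, -1, 2], [1, 5, 0]].

P = [[-6, -1, 2], [1, 5, 0]]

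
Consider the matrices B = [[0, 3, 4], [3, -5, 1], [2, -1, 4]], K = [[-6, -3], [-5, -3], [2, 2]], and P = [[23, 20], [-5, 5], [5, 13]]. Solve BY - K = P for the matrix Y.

Y = [[1, 5], [3, 3], [2, 2]]

BY = P + K = [[17, 17], [-10, 2], [7, 15]].
Left-multiplying both sides by B⁻¹ gives Y = B⁻¹(P + K).
B has determinant -2; B⁻¹ = [[19/2, 8, -23/2], [5, 4, -6], [-7/2, -3, 9/2]].
Y = B⁻¹(P + K) = [[1, 5], [3, 3], [2, 2]].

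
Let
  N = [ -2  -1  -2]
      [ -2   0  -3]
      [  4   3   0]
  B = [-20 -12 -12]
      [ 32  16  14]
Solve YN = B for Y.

Y = [[6, 0, -2], [2, -6, 6]]

Since N sits to the right of Y, Y = BN⁻¹.
det N = 6; the adjugate gives N⁻¹ = [[3/2, -1, 1/2], [-2, 4/3, -1/3], [-1, 1/3, -1/3]].
Y = BN⁻¹ = [[-20, -12, -12], [32, 16, 14]] · [[3/2, -1, 1/2], [-2, 4/3, -1/3], [-1, 1/3, -1/3]] = [[6, 0, -2], [2, -6, 6]].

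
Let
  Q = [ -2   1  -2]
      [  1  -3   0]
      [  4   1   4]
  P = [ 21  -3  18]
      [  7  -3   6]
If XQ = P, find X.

Right-multiplying both sides by Q⁻¹ gives X = PQ⁻¹.
det Q = -6, so Q⁻¹ = [[2, 1, 1], [2/3, 0, 1/3], [-13/6, -1, -5/6]].
X = PQ⁻¹ = [[21, -3, 18], [7, -3, 6]] · [[2, 1, 1], [2/3, 0, 1/3], [-13/6, -1, -5/6]] = [[1, 3, 5], [-1, 1, 1]].

X = [[1, 3, 5], [-1, 1, 1]]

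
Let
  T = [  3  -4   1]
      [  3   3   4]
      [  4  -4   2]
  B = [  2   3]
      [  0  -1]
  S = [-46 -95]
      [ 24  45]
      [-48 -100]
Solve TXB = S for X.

X = [[-1, 2], [5, -5], [0, 0]]

Left-multiply by T⁻¹ and right-multiply by B⁻¹: X = T⁻¹SB⁻¹.
det T = 2; the adjugate gives T⁻¹ = [[11, 2, -19/2], [5, 1, -9/2], [-12, -2, 21/2]].
B has determinant -2; B⁻¹ = [[1/2, 3/2], [0, -1]].
T⁻¹S = [[-2, -5], [10, 20], [0, 0]].
X = (T⁻¹S)B⁻¹ = [[-1, 2], [5, -5], [0, 0]].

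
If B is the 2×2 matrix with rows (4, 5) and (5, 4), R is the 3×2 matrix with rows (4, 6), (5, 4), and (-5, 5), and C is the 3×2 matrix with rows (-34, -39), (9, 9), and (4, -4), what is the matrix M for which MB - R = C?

M = [[-5, -2], [1, 2], [1, -1]]

MB = C + R = [[-30, -33], [14, 13], [-1, 1]].
B is on the right of M, so right-multiply by B⁻¹: M = (C + R)B⁻¹.
B has determinant -9; B⁻¹ = [[-4/9, 5/9], [5/9, -4/9]].
M = (C + R)B⁻¹ = [[-5, -2], [1, 2], [1, -1]].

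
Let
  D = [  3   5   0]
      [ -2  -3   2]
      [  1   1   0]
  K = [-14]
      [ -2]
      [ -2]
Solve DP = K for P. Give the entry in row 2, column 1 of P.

-4

Left-multiplying both sides by D⁻¹ gives P = D⁻¹K.
det D = 4, so D⁻¹ = [[-1/2, 0, 5/2], [1/2, 0, -3/2], [1/4, 1/2, 1/4]].
P = D⁻¹K = [[-1/2, 0, 5/2], [1/2, 0, -3/2], [1/4, 1/2, 1/4]] · [[-14], [-2], [-2]] = [[2], [-4], [-5]].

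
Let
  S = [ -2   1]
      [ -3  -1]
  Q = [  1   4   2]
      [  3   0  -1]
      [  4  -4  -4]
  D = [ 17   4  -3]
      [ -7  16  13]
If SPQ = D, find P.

P = [[0, -2, 1], [0, 3, 1]]

P = S⁻¹DQ⁻¹ (apply S⁻¹ on the left and Q⁻¹ on the right).
det S = 5; the adjugate gives S⁻¹ = [[-1/5, -1/5], [3/5, -2/5]].
det Q = 4, so Q⁻¹ = [[-1, 2, -1], [2, -3, 7/4], [-3, 5, -3]].
S⁻¹D = [[-2, -4, -2], [13, -4, -7]].
P = (S⁻¹D)Q⁻¹ = [[0, -2, 1], [0, 3, 1]].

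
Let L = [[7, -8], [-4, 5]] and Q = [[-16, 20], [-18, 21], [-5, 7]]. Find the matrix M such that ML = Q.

Right-multiplying both sides by L⁻¹ gives M = QL⁻¹.
det L = 3, so L⁻¹ = [[5/3, 8/3], [4/3, 7/3]].
M = QL⁻¹ = [[-16, 20], [-18, 21], [-5, 7]] · [[5/3, 8/3], [4/3, 7/3]] = [[0, 4], [-2, 1], [1, 3]].

M = [[0, 4], [-2, 1], [1, 3]]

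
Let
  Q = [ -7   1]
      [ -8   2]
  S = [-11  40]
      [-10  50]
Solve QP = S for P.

Left-multiplying both sides by Q⁻¹ gives P = Q⁻¹S.
Q has determinant -6; Q⁻¹ = [[-1/3, 1/6], [-4/3, 7/6]].
P = Q⁻¹S = [[-1/3, 1/6], [-4/3, 7/6]] · [[-11, 40], [-10, 50]] = [[2, -5], [3, 5]].

P = [[2, -5], [3, 5]]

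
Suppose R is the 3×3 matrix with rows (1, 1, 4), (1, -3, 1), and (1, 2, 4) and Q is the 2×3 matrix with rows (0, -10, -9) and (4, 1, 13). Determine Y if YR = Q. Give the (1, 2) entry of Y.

3

Right-multiplying both sides by R⁻¹ gives Y = QR⁻¹.
det R = 3, so R⁻¹ = [[-14/3, 4/3, 13/3], [-1, 0, 1], [5/3, -1/3, -4/3]].
Y = QR⁻¹ = [[0, -10, -9], [4, 1, 13]] · [[-14/3, 4/3, 13/3], [-1, 0, 1], [5/3, -1/3, -4/3]] = [[-5, 3, 2], [2, 1, 1]].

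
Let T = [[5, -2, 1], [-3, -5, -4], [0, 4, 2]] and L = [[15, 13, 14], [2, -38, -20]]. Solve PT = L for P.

P = [[0, -5, -3], [4, 6, 0]]

T is on the right of P, so right-multiply by T⁻¹: P = LT⁻¹.
det T = 6, so T⁻¹ = [[1, 4/3, 13/6], [1, 5/3, 17/6], [-2, -10/3, -31/6]].
P = LT⁻¹ = [[15, 13, 14], [2, -38, -20]] · [[1, 4/3, 13/6], [1, 5/3, 17/6], [-2, -10/3, -31/6]] = [[0, -5, -3], [4, 6, 0]].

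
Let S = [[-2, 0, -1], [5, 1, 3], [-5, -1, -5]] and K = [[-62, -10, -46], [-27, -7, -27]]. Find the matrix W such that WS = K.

Since S sits to the right of W, W = KS⁻¹.
det S = 4; the adjugate gives S⁻¹ = [[-1/2, 1/4, 1/4], [5/2, 5/4, 1/4], [0, -1/2, -1/2]].
W = KS⁻¹ = [[-62, -10, -46], [-27, -7, -27]] · [[-1/2, 1/4, 1/4], [5/2, 5/4, 1/4], [0, -1/2, -1/2]] = [[6, -5, 5], [-4, -2, 5]].

W = [[6, -5, 5], [-4, -2, 5]]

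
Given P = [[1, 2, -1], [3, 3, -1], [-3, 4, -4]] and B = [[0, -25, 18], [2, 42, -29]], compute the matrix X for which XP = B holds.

Right-multiplying both sides by P⁻¹ gives X = BP⁻¹.
det P = 1; the adjugate gives P⁻¹ = [[-8, 4, 1], [15, -7, -2], [21, -10, -3]].
X = BP⁻¹ = [[0, -25, 18], [2, 42, -29]] · [[-8, 4, 1], [15, -7, -2], [21, -10, -3]] = [[3, -5, -4], [5, 4, 5]].

X = [[3, -5, -4], [5, 4, 5]]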